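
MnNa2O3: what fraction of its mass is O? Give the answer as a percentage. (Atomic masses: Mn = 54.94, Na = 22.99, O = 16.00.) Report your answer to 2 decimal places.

32.23%

Molar mass = 1(54.94) + 2(22.99) + 3(16.00) = 148.920 g/mol
Mass of O per mole = 3 × 16.00 = 48.000 g
% O = 48.000 / 148.920 × 100 = 32.23%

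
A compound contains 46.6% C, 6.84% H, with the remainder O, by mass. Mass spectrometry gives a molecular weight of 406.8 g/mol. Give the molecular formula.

Assume 100 g: 46.6 g C, 6.84 g H, 46.56 g O.
n(C) = 46.6/12.01 = 3.88, n(H) = 6.84/1.008 = 6.786, n(O) = 46.56/16.00 = 2.91
Smallest is O at 2.91 mol; normalising gives C 1.333, H 2.332, O 1.000
Multiply by 3: C 4.00, H 7.00, O 3.00 → C4H7O3
Empirical-formula mass = 103.10 g/mol
n = 406.8 / 103.10 = 3.95 ≈ 4
Molecular formula = (C4H7O3)×4 = C16H28O12

C16H28O12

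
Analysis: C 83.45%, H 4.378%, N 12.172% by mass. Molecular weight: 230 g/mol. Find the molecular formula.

C16H10N2

Assume 100 g: 83.45 g C, 4.378 g H, 12.172 g N.
Moles — C: 83.45 / 12.01 = 6.948 mol; H: 4.378 / 1.008 = 4.343 mol; N: 12.172 / 14.01 = 0.8688 mol
Ratios (÷ 0.8688): C 7.998, H 4.999, N 1.000
→ C8H5N
Empirical-formula mass = 115.13 g/mol
n = 230 / 115.13 = 2.00 ≈ 2
Molecular formula = (C8H5N)×2 = C16H10N2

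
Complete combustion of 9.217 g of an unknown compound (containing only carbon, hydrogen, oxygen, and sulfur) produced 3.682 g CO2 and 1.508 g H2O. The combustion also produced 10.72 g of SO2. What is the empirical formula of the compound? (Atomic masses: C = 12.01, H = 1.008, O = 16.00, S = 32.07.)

CH2O2S2

mol C = 3.682 / 44.01 = 0.08366; mass C = 0.08366 × 12.01 = 1.005 g
mol H = 2 × (1.508 / 18.02) = 0.1674; mass H = 0.1674 × 1.008 = 0.1687 g
mol S = 10.72 / 64.07 = 0.1673; mass S = 5.366 g
mass O = 9.217 − (6.539) = 2.678 g → mol O = 0.1674
Smallest is C at 0.08366 mol; normalising gives C 1.000, H 2.001, O 2.000, S 2.000
Ratio ≈ 1:2:2:2, so the empirical formula is CH2O2S2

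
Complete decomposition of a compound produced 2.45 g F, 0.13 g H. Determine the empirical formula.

FH

Moles — F: 2.45 / 19.00 = 0.1289 mol; H: 0.13 / 1.008 = 0.129 mol
Smallest is F at 0.1289 mol; normalising gives F 1.000, H 1.000
Ratio ≈ 1:1, so the empirical formula is FH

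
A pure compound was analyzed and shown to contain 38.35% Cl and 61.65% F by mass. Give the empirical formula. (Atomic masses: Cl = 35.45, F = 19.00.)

Assume 100 g: 38.35 g Cl, 61.65 g F.
n(Cl) = 38.35/35.45 = 1.082, n(F) = 61.65/19.00 = 3.245
Smallest is Cl at 1.082 mol; normalising gives Cl 1.000, F 2.999
→ ClF3

ClF3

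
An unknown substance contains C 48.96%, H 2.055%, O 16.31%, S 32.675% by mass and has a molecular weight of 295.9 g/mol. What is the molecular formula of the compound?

Assume 100 g: 48.96 g C, 2.055 g H, 16.31 g O, 32.675 g S.
Moles — C: 48.96 / 12.01 = 4.077 mol; H: 2.055 / 1.008 = 2.039 mol; O: 16.31 / 16.00 = 1.019 mol; S: 32.675 / 32.07 = 1.019 mol
Smallest is S at 1.019 mol; normalising gives C 4.001, H 2.001, O 1.001, S 1.000
Ratio ≈ 4:2:1:1, so the empirical formula is C4H2OS
Empirical-formula mass = 98.13 g/mol
n = 295.9 / 98.13 = 3.02 ≈ 3
Molecular formula = (C4H2OS)×3 = C12H6O3S3

C12H6O3S3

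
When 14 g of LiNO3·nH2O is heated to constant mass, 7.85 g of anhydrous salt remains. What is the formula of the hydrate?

LiNO3·3H2O

Mass of water lost = 14 − 7.85 = 6.15 g → 6.15 / 18.02 = 0.3413 mol H2O
Molar mass of LiNO3 = 68.95 g/mol → mol LiNO3 = 7.85 / 68.95 = 0.1139
n = 0.3413 / 0.1139 = 3.00 ≈ 3 → LiNO3·3H2O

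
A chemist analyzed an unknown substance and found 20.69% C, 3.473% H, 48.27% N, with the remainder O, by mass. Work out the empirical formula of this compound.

Assume 100 g: 20.69 g C, 3.473 g H, 48.27 g N, 27.567 g O.
Moles — C: 20.69 / 12.01 = 1.723 mol; H: 3.473 / 1.008 = 3.445 mol; N: 48.27 / 14.01 = 3.445 mol; O: 27.567 / 16.00 = 1.723 mol
Ratios (÷ 1.723): C 1.000, H 2.000, N 2.000, O 1.000
→ CH2N2O

CH2N2O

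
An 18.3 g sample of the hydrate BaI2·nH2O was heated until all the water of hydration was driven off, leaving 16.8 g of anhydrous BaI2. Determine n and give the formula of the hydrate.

Mass of water lost = 18.3 − 16.8 = 1.5 g → 1.5 / 18.02 = 0.08324 mol H2O
Molar mass of BaI2 = 391.13 g/mol → mol BaI2 = 16.8 / 391.13 = 0.04295
n = 0.08324 / 0.04295 = 1.94 ≈ 2 → BaI2·2H2O

BaI2·2H2O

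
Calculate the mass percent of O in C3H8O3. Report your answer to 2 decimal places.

Molar mass = 3(12.01) + 8(1.008) + 3(16.00) = 92.094 g/mol
Mass of O per mole = 3 × 16.00 = 48.000 g
% O = 48.000 / 92.094 × 100 = 52.12%

52.12%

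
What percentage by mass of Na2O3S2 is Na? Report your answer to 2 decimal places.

Molar mass = 2(22.99) + 3(16.00) + 2(32.07) = 158.120 g/mol
Mass of Na per mole = 2 × 22.99 = 45.980 g
% Na = 45.980 / 158.120 × 100 = 29.08%

29.08%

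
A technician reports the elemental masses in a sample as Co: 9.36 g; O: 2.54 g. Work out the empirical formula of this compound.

CoO

Co: 9.36 g ÷ 58.93 g/mol = 0.1588 mol
O: 2.54 g ÷ 16.00 g/mol = 0.1588 mol
Divide by the smallest (0.1588 mol O): Co 1.001, O 1.000
Ratio ≈ 1:1, so the empirical formula is CoO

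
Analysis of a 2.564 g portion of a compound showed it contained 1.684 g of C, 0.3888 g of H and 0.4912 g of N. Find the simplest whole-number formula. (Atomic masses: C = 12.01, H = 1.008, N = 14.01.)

C4H11N

Moles — C: 1.684 / 12.01 = 0.1402 mol; H: 0.3888 / 1.008 = 0.3857 mol; N: 0.4912 / 14.01 = 0.03506 mol
Divide by the smallest (0.03506 mol N): C 3.999, H 11.001, N 1.000
Ratio ≈ 4:11:1, so the empirical formula is C4H11N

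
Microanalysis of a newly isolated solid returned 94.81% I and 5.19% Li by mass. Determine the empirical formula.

Assume 100 g: 94.81 g I, 5.19 g Li.
I: 94.81 g ÷ 126.90 g/mol = 0.7471 mol
Li: 5.19 g ÷ 6.94 g/mol = 0.7478 mol
Smallest is I at 0.7471 mol; normalising gives I 1.000, Li 1.001
Ratio ≈ 1:1, so the empirical formula is ILi

ILi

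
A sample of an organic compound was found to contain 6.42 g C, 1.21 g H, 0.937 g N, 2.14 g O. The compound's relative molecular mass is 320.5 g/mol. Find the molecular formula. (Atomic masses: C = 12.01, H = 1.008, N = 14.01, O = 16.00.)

C: 6.42 g ÷ 12.01 g/mol = 0.5346 mol
H: 1.21 g ÷ 1.008 g/mol = 1.2 mol
N: 0.937 g ÷ 14.01 g/mol = 0.06688 mol
O: 2.14 g ÷ 16.00 g/mol = 0.1338 mol
Divide by the smallest (0.06688 mol N): C 7.993, H 17.948, N 1.000, O 2.000
Ratio ≈ 8:18:1:2, so the empirical formula is C8H18NO2
Empirical-formula mass = 160.23 g/mol
n = 320.5 / 160.23 = 2.00 ≈ 2
Molecular formula = (C8H18NO2)×2 = C16H36N2O4

C16H36N2O4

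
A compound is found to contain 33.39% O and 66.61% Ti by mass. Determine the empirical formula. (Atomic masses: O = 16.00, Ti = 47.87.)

Assume 100 g: 33.39 g O, 66.61 g Ti.
Moles — O: 33.39 / 16.00 = 2.087 mol; Ti: 66.61 / 47.87 = 1.391 mol
Divide by the smallest (1.391 mol Ti): O 1.500, Ti 1.000
Scaling by 2: O 3.00, Ti 2.00 → O3Ti2

O3Ti2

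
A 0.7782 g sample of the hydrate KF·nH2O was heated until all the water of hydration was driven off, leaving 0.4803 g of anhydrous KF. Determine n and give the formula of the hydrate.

Mass of water lost = 0.7782 − 0.4803 = 0.2979 g → 0.2979 / 18.02 = 0.01653 mol H2O
Molar mass of KF = 58.10 g/mol → mol KF = 0.4803 / 58.10 = 0.008267
n = 0.01653 / 0.008267 = 2.00 ≈ 2 → KF·2H2O

KF·2H2O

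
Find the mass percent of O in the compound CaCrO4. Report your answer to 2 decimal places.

41.00%

Molar mass = 1(40.08) + 1(52.00) + 4(16.00) = 156.080 g/mol
Mass of O per mole = 4 × 16.00 = 64.000 g
% O = 64.000 / 156.080 × 100 = 41.00%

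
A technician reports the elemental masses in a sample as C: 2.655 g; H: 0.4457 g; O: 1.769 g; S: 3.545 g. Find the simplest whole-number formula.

n(C) = 2.655/12.01 = 0.2211, n(H) = 0.4457/1.008 = 0.4422, n(O) = 1.769/16.00 = 0.1106, n(S) = 3.545/32.07 = 0.1105
Divide by the smallest (0.1105 mol S): C 2.000, H 4.000, O 1.000, S 1.000
→ C2H4OS

C2H4OS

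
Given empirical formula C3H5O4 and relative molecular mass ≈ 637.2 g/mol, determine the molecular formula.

C18H30O24

Empirical-formula mass = 105.07 g/mol
n = 637.2 / 105.07 = 6.06 ≈ 6
Molecular formula = (C3H5O4)6 = C18H30O24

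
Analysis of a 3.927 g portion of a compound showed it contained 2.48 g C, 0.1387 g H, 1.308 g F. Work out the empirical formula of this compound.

C3H2F

Moles — C: 2.48 / 12.01 = 0.2065 mol; H: 0.1387 / 1.008 = 0.1376 mol; F: 1.308 / 19.00 = 0.06884 mol
Divide by the smallest (0.06884 mol F): C 3.000, H 1.999, F 1.000
→ C3H2F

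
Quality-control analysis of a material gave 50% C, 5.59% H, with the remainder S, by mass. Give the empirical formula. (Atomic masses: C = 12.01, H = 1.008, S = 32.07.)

C3H4S

Assume 100 g: 50 g C, 5.59 g H, 44.41 g S.
Moles — C: 50 / 12.01 = 4.163 mol; H: 5.59 / 1.008 = 5.546 mol; S: 44.41 / 32.07 = 1.385 mol
Ratios (÷ 1.385): C 3.006, H 4.005, S 1.000
≈ 3:4:1 → C3H4S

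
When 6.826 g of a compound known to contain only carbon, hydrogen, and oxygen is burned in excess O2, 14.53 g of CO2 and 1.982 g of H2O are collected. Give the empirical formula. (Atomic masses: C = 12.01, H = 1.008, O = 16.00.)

C6H4O3

mol C = 14.53 / 44.01 = 0.3302; mass C = 0.3302 × 12.01 = 3.965 g
mol H = 2 × (1.982 / 18.02) = 0.2200; mass H = 0.2200 × 1.008 = 0.2217 g
mass O = 6.826 − (4.187) = 2.639 g → mol O = 0.1649
Smallest is O at 0.1649 mol; normalising gives C 2.002, H 1.334, O 1.000
×3: C 6.00, H 4.00, O 3.00 → C6H4O3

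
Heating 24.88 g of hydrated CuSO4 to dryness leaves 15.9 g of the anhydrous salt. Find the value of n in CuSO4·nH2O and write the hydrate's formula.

CuSO4·5H2O

Mass of water lost = 24.88 − 15.9 = 8.98 g → 8.98 / 18.02 = 0.4983 mol H2O
Molar mass of CuSO4 = 159.62 g/mol → mol CuSO4 = 15.9 / 159.62 = 0.09961
n = 0.4983 / 0.09961 = 5.00 ≈ 5 → CuSO4·5H2O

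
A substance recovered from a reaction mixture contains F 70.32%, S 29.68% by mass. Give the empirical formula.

Assume 100 g: 70.32 g F, 29.68 g S.
n(F) = 70.32/19.00 = 3.701, n(S) = 29.68/32.07 = 0.9255
Smallest is S at 0.9255 mol; normalising gives F 3.999, S 1.000
→ F4S

F4S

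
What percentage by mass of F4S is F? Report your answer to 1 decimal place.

Molar mass = 4(19.00) + 1(32.07) = 108.070 g/mol
Mass of F per mole = 4 × 19.00 = 76.000 g
% F = 76.000 / 108.070 × 100 = 70.3%

70.3%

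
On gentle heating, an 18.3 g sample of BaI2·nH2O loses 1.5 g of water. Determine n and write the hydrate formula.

Mass of anhydrous BaI2 = 18.3 − 1.5 = 16.8 g
mol H2O = 1.5 / 18.02 = 0.08324
Molar mass of BaI2 = 391.13 g/mol → mol BaI2 = 16.8 / 391.13 = 0.04295
n = 0.08324 / 0.04295 = 1.94 ≈ 2 → BaI2·2H2O

BaI2·2H2O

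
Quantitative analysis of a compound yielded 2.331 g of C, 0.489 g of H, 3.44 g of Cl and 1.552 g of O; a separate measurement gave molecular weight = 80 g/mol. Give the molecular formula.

Moles — C: 2.331 / 12.01 = 0.1941 mol; H: 0.489 / 1.008 = 0.4851 mol; Cl: 3.44 / 35.45 = 0.09704 mol; O: 1.552 / 16.00 = 0.097 mol
Divide by the smallest (0.097 mol O): C 2.001, H 5.001, Cl 1.000, O 1.000
→ C2H5ClO
Empirical-formula mass = 80.51 g/mol
n = 80 / 80.51 = 0.99 ≈ 1
Molecular formula = empirical formula = C2H5ClO

C2H5ClO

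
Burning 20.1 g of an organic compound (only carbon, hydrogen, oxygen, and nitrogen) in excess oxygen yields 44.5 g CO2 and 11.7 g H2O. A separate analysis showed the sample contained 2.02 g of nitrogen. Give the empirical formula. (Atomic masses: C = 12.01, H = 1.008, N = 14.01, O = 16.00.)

C7H9NO2

mol C = 44.5 / 44.01 = 1.011; mass C = 1.011 × 12.01 = 12.14 g
mol H = 2 × (11.7 / 18.02) = 1.299; mass H = 1.299 × 1.008 = 1.309 g
mol N = 2.02 / 14.01 = 0.1442
mass O = 20.1 − (15.47) = 4.627 g → mol O = 0.2892
Divide by the smallest (0.1442 mol N): C 7.013, H 9.006, N 1.000, O 2.006
≈ 7:9:1:2 → C7H9NO2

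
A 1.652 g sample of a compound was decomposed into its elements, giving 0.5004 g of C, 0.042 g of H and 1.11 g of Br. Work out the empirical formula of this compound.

C3H3Br

Moles — C: 0.5004 / 12.01 = 0.04167 mol; H: 0.042 / 1.008 = 0.04167 mol; Br: 1.11 / 79.90 = 0.01389 mol
Smallest is Br at 0.01389 mol; normalising gives C 2.999, H 2.999, Br 1.000
Ratio ≈ 3:3:1, so the empirical formula is C3H3Br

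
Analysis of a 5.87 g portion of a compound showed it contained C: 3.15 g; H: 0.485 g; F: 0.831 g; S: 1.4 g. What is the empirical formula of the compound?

Moles — C: 3.15 / 12.01 = 0.2623 mol; H: 0.485 / 1.008 = 0.4812 mol; F: 0.831 / 19.00 = 0.04374 mol; S: 1.4 / 32.07 = 0.04365 mol
Smallest is S at 0.04365 mol; normalising gives C 6.008, H 11.022, F 1.002, S 1.000
≈ 6:11:1:1 → C6H11FS

C6H11FS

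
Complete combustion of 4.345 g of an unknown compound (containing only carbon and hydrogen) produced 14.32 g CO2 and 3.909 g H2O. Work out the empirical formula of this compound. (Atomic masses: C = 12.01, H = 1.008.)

mol C = 14.32 / 44.01 = 0.3254; mass C = 0.3254 × 12.01 = 3.908 g
mol H = 2 × (3.909 / 18.02) = 0.4339; mass H = 0.4339 × 1.008 = 0.4373 g
Divide by the smallest (0.3254 mol C): C 1.000, H 1.333
Multiply by 3: C 3.00, H 4.00 → C3H4

C3H4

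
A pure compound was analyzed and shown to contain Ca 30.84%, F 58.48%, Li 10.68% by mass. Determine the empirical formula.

Assume 100 g: 30.84 g Ca, 58.48 g F, 10.68 g Li.
Ca: 30.84 g ÷ 40.08 g/mol = 0.7695 mol
F: 58.48 g ÷ 19.00 g/mol = 3.078 mol
Li: 10.68 g ÷ 6.94 g/mol = 1.539 mol
Divide by the smallest (0.7695 mol Ca): Ca 1.000, F 4.000, Li 2.000
≈ 1:4:2 → CaF4Li2

CaF4Li2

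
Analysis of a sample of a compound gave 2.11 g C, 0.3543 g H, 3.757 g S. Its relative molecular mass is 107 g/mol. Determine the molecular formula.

C3H6S2

Moles — C: 2.11 / 12.01 = 0.1757 mol; H: 0.3543 / 1.008 = 0.3515 mol; S: 3.757 / 32.07 = 0.1171 mol
Ratios (÷ 0.1171): C 1.500, H 3.000, S 1.000
Multiply by 2: C 3.00, H 6.00, S 2.00 → C3H6S2
Empirical-formula mass = 106.22 g/mol
n = 107 / 106.22 = 1.01 ≈ 1
Molecular formula = empirical formula = C3H6S2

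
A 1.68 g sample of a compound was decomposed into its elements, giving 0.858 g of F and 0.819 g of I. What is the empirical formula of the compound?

n(F) = 0.858/19.00 = 0.04516, n(I) = 0.819/126.90 = 0.006454
Divide by the smallest (0.006454 mol I): F 6.997, I 1.000
→ F7I

F7I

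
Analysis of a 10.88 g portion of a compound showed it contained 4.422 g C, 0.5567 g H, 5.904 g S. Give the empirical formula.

C: 4.422 g ÷ 12.01 g/mol = 0.3682 mol
H: 0.5567 g ÷ 1.008 g/mol = 0.5523 mol
S: 5.904 g ÷ 32.07 g/mol = 0.1841 mol
Ratios (÷ 0.1841): C 2.000, H 3.000, S 1.000
→ C2H3S

C2H3S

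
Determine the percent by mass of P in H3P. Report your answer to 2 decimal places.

91.10%

Molar mass = 3(1.008) + 1(30.97) = 33.994 g/mol
Mass of P per mole = 1 × 30.97 = 30.970 g
% P = 30.970 / 33.994 × 100 = 91.10%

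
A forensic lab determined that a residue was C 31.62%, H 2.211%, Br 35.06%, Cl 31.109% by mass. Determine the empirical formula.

C6H5BrCl2

Assume 100 g: 31.62 g C, 2.211 g H, 35.06 g Br, 31.109 g Cl.
C: 31.62 g ÷ 12.01 g/mol = 2.633 mol
H: 2.211 g ÷ 1.008 g/mol = 2.193 mol
Br: 35.06 g ÷ 79.90 g/mol = 0.4388 mol
Cl: 31.109 g ÷ 35.45 g/mol = 0.8775 mol
Divide by the smallest (0.4388 mol Br): C 6.000, H 4.999, Br 1.000, Cl 2.000
Ratio ≈ 6:5:1:2, so the empirical formula is C6H5BrCl2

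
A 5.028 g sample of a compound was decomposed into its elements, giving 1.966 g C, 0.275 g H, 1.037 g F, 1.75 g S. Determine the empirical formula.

C: 1.966 g ÷ 12.01 g/mol = 0.1637 mol
H: 0.275 g ÷ 1.008 g/mol = 0.2728 mol
F: 1.037 g ÷ 19.00 g/mol = 0.05458 mol
S: 1.75 g ÷ 32.07 g/mol = 0.05457 mol
Smallest is S at 0.05457 mol; normalising gives C 3.000, H 5.000, F 1.000, S 1.000
Ratio ≈ 3:5:1:1, so the empirical formula is C3H5FS

C3H5FS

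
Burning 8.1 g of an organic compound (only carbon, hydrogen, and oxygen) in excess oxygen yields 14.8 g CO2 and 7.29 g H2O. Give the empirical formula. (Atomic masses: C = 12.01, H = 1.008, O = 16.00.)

C5H12O3

mol C = 14.8 / 44.01 = 0.3363; mass C = 0.3363 × 12.01 = 4.039 g
mol H = 2 × (7.29 / 18.02) = 0.8091; mass H = 0.8091 × 1.008 = 0.8156 g
mass O = 8.1 − (4.854) = 3.246 g → mol O = 0.2029
Divide by the smallest (0.2029 mol O): C 1.658, H 3.989, O 1.000
Scaling by 3: C 4.97, H 11.97, O 3.00 → C5H12O3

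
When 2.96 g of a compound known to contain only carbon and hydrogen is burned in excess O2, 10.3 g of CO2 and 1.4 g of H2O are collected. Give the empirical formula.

mol C = 10.3 / 44.01 = 0.2340; mass C = 0.2340 × 12.01 = 2.811 g
mol H = 2 × (1.4 / 18.02) = 0.1554; mass H = 0.1554 × 1.008 = 0.1566 g
Ratios (÷ 0.1554): C 1.506, H 1.000
Multiply by 2: C 3.01, H 2.00 → C3H2

C3H2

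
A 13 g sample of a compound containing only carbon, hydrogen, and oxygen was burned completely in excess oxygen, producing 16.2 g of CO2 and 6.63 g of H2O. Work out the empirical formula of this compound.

mol C = 16.2 / 44.01 = 0.3681; mass C = 0.3681 × 12.01 = 4.421 g
mol H = 2 × (6.63 / 18.02) = 0.7358; mass H = 0.7358 × 1.008 = 0.7417 g
mass O = 13 − (5.163) = 7.837 g → mol O = 0.4898
Smallest is C at 0.3681 mol; normalising gives C 1.000, H 1.999, O 1.331
Scaling by 3: C 3.00, H 6.00, O 3.99 → C3H6O4

C3H6O4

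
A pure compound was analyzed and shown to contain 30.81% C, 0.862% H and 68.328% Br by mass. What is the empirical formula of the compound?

Assume 100 g: 30.81 g C, 0.862 g H, 68.328 g Br.
n(C) = 30.81/12.01 = 2.565, n(H) = 0.862/1.008 = 0.8552, n(Br) = 68.328/79.90 = 0.8552
Ratios (÷ 0.8552): C 3.000, H 1.000, Br 1.000
Ratio ≈ 3:1:1, so the empirical formula is C3HBr

C3HBr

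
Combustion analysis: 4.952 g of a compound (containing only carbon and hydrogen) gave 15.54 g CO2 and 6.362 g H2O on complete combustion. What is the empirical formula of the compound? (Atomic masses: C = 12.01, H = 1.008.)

CH2

mol C = 15.54 / 44.01 = 0.3531; mass C = 0.3531 × 12.01 = 4.241 g
mol H = 2 × (6.362 / 18.02) = 0.7061; mass H = 0.7061 × 1.008 = 0.7118 g
Divide by the smallest (0.3531 mol C): C 1.000, H 2.000
Ratio ≈ 1:2, so the empirical formula is CH2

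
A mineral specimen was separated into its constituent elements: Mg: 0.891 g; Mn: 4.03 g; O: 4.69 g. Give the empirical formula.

MgMn2O8

Mg: 0.891 g ÷ 24.31 g/mol = 0.03665 mol
Mn: 4.03 g ÷ 54.94 g/mol = 0.07335 mol
O: 4.69 g ÷ 16.00 g/mol = 0.2931 mol
Smallest is Mg at 0.03665 mol; normalising gives Mg 1.000, Mn 2.001, O 7.998
≈ 1:2:8 → MgMn2O8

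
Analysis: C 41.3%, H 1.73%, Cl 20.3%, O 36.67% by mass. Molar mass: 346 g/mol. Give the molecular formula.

C12H6Cl2O8

Assume 100 g: 41.3 g C, 1.73 g H, 20.3 g Cl, 36.67 g O.
C: 41.3 g ÷ 12.01 g/mol = 3.439 mol
H: 1.73 g ÷ 1.008 g/mol = 1.716 mol
Cl: 20.3 g ÷ 35.45 g/mol = 0.5726 mol
O: 36.67 g ÷ 16.00 g/mol = 2.292 mol
Ratios (÷ 0.5726): C 6.005, H 2.997, Cl 1.000, O 4.002
≈ 6:3:1:4 → C6H3ClO4
Empirical-formula mass = 174.53 g/mol
n = 346 / 174.53 = 1.98 ≈ 2
Molecular formula = (C6H3ClO4)×2 = C12H6Cl2O8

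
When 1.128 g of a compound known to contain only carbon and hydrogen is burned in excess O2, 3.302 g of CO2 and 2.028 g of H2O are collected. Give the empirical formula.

mol C = 3.302 / 44.01 = 0.07503; mass C = 0.07503 × 12.01 = 0.9011 g
mol H = 2 × (2.028 / 18.02) = 0.2251; mass H = 0.2251 × 1.008 = 0.2269 g
Ratios (÷ 0.07503): C 1.000, H 3.000
Ratio ≈ 1:3, so the empirical formula is CH3

CH3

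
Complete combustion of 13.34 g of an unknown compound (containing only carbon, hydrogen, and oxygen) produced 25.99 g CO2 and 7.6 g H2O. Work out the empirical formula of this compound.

mol C = 25.99 / 44.01 = 0.5905; mass C = 0.5905 × 12.01 = 7.092 g
mol H = 2 × (7.6 / 18.02) = 0.8435; mass H = 0.8435 × 1.008 = 0.8503 g
mass O = 13.34 − (7.943) = 5.397 g → mol O = 0.3373
Smallest is O at 0.3373 mol; normalising gives C 1.751, H 2.501, O 1.000
Scaling by 4: C 7.00, H 10.00, O 4.00 → C7H10O4

C7H10O4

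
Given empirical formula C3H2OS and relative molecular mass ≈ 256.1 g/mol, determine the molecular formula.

C9H6O3S3

Empirical-formula mass = 86.12 g/mol
n = 256.1 / 86.12 = 2.97 ≈ 3
Molecular formula = (C3H2OS)3 = C9H6O3S3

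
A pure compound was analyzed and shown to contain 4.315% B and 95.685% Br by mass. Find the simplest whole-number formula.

Assume 100 g: 4.315 g B, 95.685 g Br.
Moles — B: 4.315 / 10.81 = 0.3992 mol; Br: 95.685 / 79.90 = 1.198 mol
Divide by the smallest (0.3992 mol B): B 1.000, Br 3.000
≈ 1:3 → BBr3

BBr3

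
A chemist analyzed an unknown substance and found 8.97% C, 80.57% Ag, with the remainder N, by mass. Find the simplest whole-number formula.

CAgN

Assume 100 g: 8.97 g C, 80.57 g Ag, 10.46 g N.
Moles — C: 8.97 / 12.01 = 0.7469 mol; Ag: 80.57 / 107.87 = 0.7469 mol; N: 10.46 / 14.01 = 0.7466 mol
Divide by the smallest (0.7466 mol N): C 1.000, Ag 1.000, N 1.000
Ratio ≈ 1:1:1, so the empirical formula is CAgN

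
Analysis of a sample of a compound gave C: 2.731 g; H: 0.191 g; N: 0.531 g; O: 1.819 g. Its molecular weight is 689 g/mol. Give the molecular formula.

n(C) = 2.731/12.01 = 0.2274, n(H) = 0.191/1.008 = 0.1895, n(N) = 0.531/14.01 = 0.0379, n(O) = 1.819/16.00 = 0.1137
Smallest is N at 0.0379 mol; normalising gives C 6.000, H 4.999, N 1.000, O 3.000
Ratio ≈ 6:5:1:3, so the empirical formula is C6H5NO3
Empirical-formula mass = 139.11 g/mol
n = 689 / 139.11 = 4.95 ≈ 5
Molecular formula = (C6H5NO3)×5 = C30H25N5O15

C30H25N5O15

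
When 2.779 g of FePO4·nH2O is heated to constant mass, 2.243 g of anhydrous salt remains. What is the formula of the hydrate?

FePO4·2H2O

Mass of water lost = 2.779 − 2.243 = 0.536 g → 0.536 / 18.02 = 0.02974 mol H2O
Molar mass of FePO4 = 150.82 g/mol → mol FePO4 = 2.243 / 150.82 = 0.01487
n = 0.02974 / 0.01487 = 2.00 ≈ 2 → FePO4·2H2O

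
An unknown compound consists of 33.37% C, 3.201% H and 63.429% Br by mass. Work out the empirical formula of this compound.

C7H8Br2

Assume 100 g: 33.37 g C, 3.201 g H, 63.429 g Br.
C: 33.37 g ÷ 12.01 g/mol = 2.779 mol
H: 3.201 g ÷ 1.008 g/mol = 3.176 mol
Br: 63.429 g ÷ 79.90 g/mol = 0.7939 mol
Divide by the smallest (0.7939 mol Br): C 3.500, H 4.000, Br 1.000
Multiply by 2: C 7.00, H 8.00, Br 2.00 → C7H8Br2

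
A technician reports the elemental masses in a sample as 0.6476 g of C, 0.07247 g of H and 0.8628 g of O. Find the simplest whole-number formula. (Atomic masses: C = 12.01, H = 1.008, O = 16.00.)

C3H4O3

n(C) = 0.6476/12.01 = 0.05392, n(H) = 0.07247/1.008 = 0.07189, n(O) = 0.8628/16.00 = 0.05393
Ratios (÷ 0.05392): C 1.000, H 1.333, O 1.000
Scaling by 3: C 3.00, H 4.00, O 3.00 → C3H4O3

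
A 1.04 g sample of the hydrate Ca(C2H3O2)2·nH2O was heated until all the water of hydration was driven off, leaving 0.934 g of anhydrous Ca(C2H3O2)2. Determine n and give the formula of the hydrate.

Mass of water lost = 1.04 − 0.934 = 0.106 g → 0.106 / 18.02 = 0.005882 mol H2O
Molar mass of Ca(C2H3O2)2 = 158.17 g/mol → mol Ca(C2H3O2)2 = 0.934 / 158.17 = 0.005905
n = 0.005882 / 0.005905 = 1.00 ≈ 1 → Ca(C2H3O2)2·H2O

Ca(C2H3O2)2·H2O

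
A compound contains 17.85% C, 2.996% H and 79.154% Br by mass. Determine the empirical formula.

C3H6Br2

Assume 100 g: 17.85 g C, 2.996 g H, 79.154 g Br.
n(C) = 17.85/12.01 = 1.486, n(H) = 2.996/1.008 = 2.972, n(Br) = 79.154/79.90 = 0.9907
Ratios (÷ 0.9907): C 1.500, H 3.000, Br 1.000
Scaling by 2: C 3.00, H 6.00, Br 2.00 → C3H6Br2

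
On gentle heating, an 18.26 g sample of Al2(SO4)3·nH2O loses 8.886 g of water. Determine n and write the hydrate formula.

Mass of anhydrous Al2(SO4)3 = 18.26 − 8.886 = 9.374 g
mol H2O = 8.886 / 18.02 = 0.4931
Molar mass of Al2(SO4)3 = 342.17 g/mol → mol Al2(SO4)3 = 9.374 / 342.17 = 0.0274
n = 0.4931 / 0.0274 = 18.00 ≈ 18 → Al2(SO4)3·18H2O

Al2(SO4)3·18H2O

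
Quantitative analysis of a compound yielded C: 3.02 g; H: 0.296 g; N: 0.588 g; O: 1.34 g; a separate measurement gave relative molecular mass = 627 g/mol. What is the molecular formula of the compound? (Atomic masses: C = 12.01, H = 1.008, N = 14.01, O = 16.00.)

C30H35N5O10

n(C) = 3.02/12.01 = 0.2515, n(H) = 0.296/1.008 = 0.2937, n(N) = 0.588/14.01 = 0.04197, n(O) = 1.34/16.00 = 0.08375
Ratios (÷ 0.04197): C 5.991, H 6.997, N 1.000, O 1.995
≈ 6:7:1:2 → C6H7NO2
Empirical-formula mass = 125.13 g/mol
n = 627 / 125.13 = 5.01 ≈ 5
Molecular formula = (C6H7NO2)×5 = C30H35N5O10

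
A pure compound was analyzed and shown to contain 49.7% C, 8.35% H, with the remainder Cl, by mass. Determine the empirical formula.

Assume 100 g: 49.7 g C, 8.35 g H, 41.95 g Cl.
n(C) = 49.7/12.01 = 4.138, n(H) = 8.35/1.008 = 8.284, n(Cl) = 41.95/35.45 = 1.183
Ratios (÷ 1.183): C 3.497, H 7.000, Cl 1.000
×2: C 6.99, H 14.00, Cl 2.00 → C7H14Cl2

C7H14Cl2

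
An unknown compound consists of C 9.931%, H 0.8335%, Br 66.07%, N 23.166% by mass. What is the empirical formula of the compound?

Assume 100 g: 9.931 g C, 0.8335 g H, 66.07 g Br, 23.166 g N.
Moles — C: 9.931 / 12.01 = 0.8269 mol; H: 0.8335 / 1.008 = 0.8269 mol; Br: 66.07 / 79.90 = 0.8269 mol; N: 23.166 / 14.01 = 1.654 mol
Ratios (÷ 0.8269): C 1.000, H 1.000, Br 1.000, N 2.000
→ CHBrN2

CHBrN2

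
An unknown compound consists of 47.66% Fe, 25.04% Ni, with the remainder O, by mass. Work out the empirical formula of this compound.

Fe2NiO4

Assume 100 g: 47.66 g Fe, 25.04 g Ni, 27.3 g O.
n(Fe) = 47.66/55.85 = 0.8534, n(Ni) = 25.04/58.69 = 0.4266, n(O) = 27.3/16.00 = 1.706
Smallest is Ni at 0.4266 mol; normalising gives Fe 2.000, Ni 1.000, O 3.999
Ratio ≈ 2:1:4, so the empirical formula is Fe2NiO4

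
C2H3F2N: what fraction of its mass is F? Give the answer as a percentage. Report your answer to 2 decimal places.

Molar mass = 2(12.01) + 3(1.008) + 2(19.00) + 1(14.01) = 79.054 g/mol
Mass of F per mole = 2 × 19.00 = 38.000 g
% F = 38.000 / 79.054 × 100 = 48.07%

48.07%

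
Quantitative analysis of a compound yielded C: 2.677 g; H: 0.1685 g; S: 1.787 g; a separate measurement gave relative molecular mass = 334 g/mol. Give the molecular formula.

Moles — C: 2.677 / 12.01 = 0.2229 mol; H: 0.1685 / 1.008 = 0.1672 mol; S: 1.787 / 32.07 = 0.05572 mol
Smallest is S at 0.05572 mol; normalising gives C 4.000, H 3.000, S 1.000
≈ 4:3:1 → C4H3S
Empirical-formula mass = 83.13 g/mol
n = 334 / 83.13 = 4.02 ≈ 4
Molecular formula = (C4H3S)×4 = C16H12S4

C16H12S4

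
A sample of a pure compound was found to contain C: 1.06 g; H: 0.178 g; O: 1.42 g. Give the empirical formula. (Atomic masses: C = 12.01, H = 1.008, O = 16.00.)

CH2O

C: 1.06 g ÷ 12.01 g/mol = 0.08826 mol
H: 0.178 g ÷ 1.008 g/mol = 0.1766 mol
O: 1.42 g ÷ 16.00 g/mol = 0.08875 mol
Ratios (÷ 0.08826): C 1.000, H 2.001, O 1.006
≈ 1:2:1 → CH2O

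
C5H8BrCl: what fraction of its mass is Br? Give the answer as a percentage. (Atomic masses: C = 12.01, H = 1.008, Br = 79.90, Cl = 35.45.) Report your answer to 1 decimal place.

43.6%

Molar mass = 5(12.01) + 8(1.008) + 1(79.90) + 1(35.45) = 183.464 g/mol
Mass of Br per mole = 1 × 79.90 = 79.900 g
% Br = 79.900 / 183.464 × 100 = 43.6%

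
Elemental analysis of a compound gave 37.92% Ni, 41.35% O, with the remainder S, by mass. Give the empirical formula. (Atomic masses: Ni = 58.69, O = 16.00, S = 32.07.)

Assume 100 g: 37.92 g Ni, 41.35 g O, 20.73 g S.
Moles — Ni: 37.92 / 58.69 = 0.6461 mol; O: 41.35 / 16.00 = 2.584 mol; S: 20.73 / 32.07 = 0.6464 mol
Ratios (÷ 0.6461): Ni 1.000, O 4.000, S 1.000
≈ 1:4:1 → NiO4S

NiO4S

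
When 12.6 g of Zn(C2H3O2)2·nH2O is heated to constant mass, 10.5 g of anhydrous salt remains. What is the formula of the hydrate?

Zn(C2H3O2)2·2H2O

Mass of water lost = 12.6 − 10.5 = 2.1 g → 2.1 / 18.02 = 0.1165 mol H2O
Molar mass of Zn(C2H3O2)2 = 183.47 g/mol → mol Zn(C2H3O2)2 = 10.5 / 183.47 = 0.05723
n = 0.1165 / 0.05723 = 2.04 ≈ 2 → Zn(C2H3O2)2·2H2O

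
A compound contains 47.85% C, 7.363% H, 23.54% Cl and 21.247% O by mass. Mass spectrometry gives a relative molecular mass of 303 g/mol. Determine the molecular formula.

Assume 100 g: 47.85 g C, 7.363 g H, 23.54 g Cl, 21.247 g O.
n(C) = 47.85/12.01 = 3.984, n(H) = 7.363/1.008 = 7.305, n(Cl) = 23.54/35.45 = 0.664, n(O) = 21.247/16.00 = 1.328
Ratios (÷ 0.664): C 6.000, H 11.000, Cl 1.000, O 2.000
→ C6H11ClO2
Empirical-formula mass = 150.60 g/mol
n = 303 / 150.60 = 2.01 ≈ 2
Molecular formula = (C6H11ClO2)×2 = C12H22Cl2O4

C12H22Cl2O4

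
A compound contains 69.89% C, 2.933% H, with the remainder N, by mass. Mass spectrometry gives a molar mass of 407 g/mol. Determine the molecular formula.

C24H12N8

Assume 100 g: 69.89 g C, 2.933 g H, 27.177 g N.
Moles — C: 69.89 / 12.01 = 5.819 mol; H: 2.933 / 1.008 = 2.91 mol; N: 27.177 / 14.01 = 1.94 mol
Divide by the smallest (1.94 mol N): C 3.000, H 1.500, N 1.000
×2: C 6.00, H 3.00, N 2.00 → C6H3N2
Empirical-formula mass = 103.10 g/mol
n = 407 / 103.10 = 3.95 ≈ 4
Molecular formula = (C6H3N2)×4 = C24H12N8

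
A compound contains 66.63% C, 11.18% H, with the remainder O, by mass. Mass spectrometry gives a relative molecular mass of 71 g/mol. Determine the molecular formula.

C4H8O

Assume 100 g: 66.63 g C, 11.18 g H, 22.19 g O.
C: 66.63 g ÷ 12.01 g/mol = 5.548 mol
H: 11.18 g ÷ 1.008 g/mol = 11.09 mol
O: 22.19 g ÷ 16.00 g/mol = 1.387 mol
Ratios (÷ 1.387): C 4.000, H 7.997, O 1.000
Ratio ≈ 4:8:1, so the empirical formula is C4H8O
Empirical-formula mass = 72.10 g/mol
n = 71 / 72.10 = 0.98 ≈ 1
Molecular formula = empirical formula = C4H8O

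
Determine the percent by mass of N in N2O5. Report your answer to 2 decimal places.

25.94%

Molar mass = 2(14.01) + 5(16.00) = 108.020 g/mol
Mass of N per mole = 2 × 14.01 = 28.020 g
% N = 28.020 / 108.020 × 100 = 25.94%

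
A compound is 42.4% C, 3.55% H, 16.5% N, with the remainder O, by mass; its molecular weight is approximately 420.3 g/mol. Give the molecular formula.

Assume 100 g: 42.4 g C, 3.55 g H, 16.5 g N, 37.55 g O.
n(C) = 42.4/12.01 = 3.53, n(H) = 3.55/1.008 = 3.522, n(N) = 16.5/14.01 = 1.178, n(O) = 37.55/16.00 = 2.347
Ratios (÷ 1.178): C 2.998, H 2.990, N 1.000, O 1.993
≈ 3:3:1:2 → C3H3NO2
Empirical-formula mass = 85.06 g/mol
n = 420.3 / 85.06 = 4.94 ≈ 5
Molecular formula = (C3H3NO2)×5 = C15H15N5O10

C15H15N5O10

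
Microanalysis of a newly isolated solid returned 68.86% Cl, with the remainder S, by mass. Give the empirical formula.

Cl2S

Assume 100 g: 68.86 g Cl, 31.14 g S.
Moles — Cl: 68.86 / 35.45 = 1.942 mol; S: 31.14 / 32.07 = 0.971 mol
Divide by the smallest (0.971 mol S): Cl 2.000, S 1.000
→ Cl2S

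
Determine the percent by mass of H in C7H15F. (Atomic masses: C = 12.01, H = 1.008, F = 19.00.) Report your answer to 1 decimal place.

12.8%

Molar mass = 7(12.01) + 15(1.008) + 1(19.00) = 118.190 g/mol
Mass of H per mole = 15 × 1.008 = 15.120 g
% H = 15.120 / 118.190 × 100 = 12.8%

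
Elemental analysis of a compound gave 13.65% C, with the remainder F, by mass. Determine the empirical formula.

CF4

Assume 100 g: 13.65 g C, 86.35 g F.
n(C) = 13.65/12.01 = 1.137, n(F) = 86.35/19.00 = 4.545
Smallest is C at 1.137 mol; normalising gives C 1.000, F 3.999
Ratio ≈ 1:4, so the empirical formula is CF4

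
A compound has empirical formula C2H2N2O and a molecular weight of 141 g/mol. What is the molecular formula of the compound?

C4H4N4O2

Empirical-formula mass = 70.06 g/mol
n = 141 / 70.06 = 2.01 ≈ 2
Molecular formula = (C2H2N2O)2 = C4H4N4O2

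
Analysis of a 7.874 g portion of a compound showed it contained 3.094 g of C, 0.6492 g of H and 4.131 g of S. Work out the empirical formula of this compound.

C2H5S

C: 3.094 g ÷ 12.01 g/mol = 0.2576 mol
H: 0.6492 g ÷ 1.008 g/mol = 0.644 mol
S: 4.131 g ÷ 32.07 g/mol = 0.1288 mol
Ratios (÷ 0.1288): C 2.000, H 5.000, S 1.000
→ C2H5S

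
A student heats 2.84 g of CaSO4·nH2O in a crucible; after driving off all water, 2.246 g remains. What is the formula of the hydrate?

CaSO4·2H2O

Mass of water lost = 2.84 − 2.246 = 0.594 g → 0.594 / 18.02 = 0.03296 mol H2O
Molar mass of CaSO4 = 136.15 g/mol → mol CaSO4 = 2.246 / 136.15 = 0.0165
n = 0.03296 / 0.0165 = 2.00 ≈ 2 → CaSO4·2H2O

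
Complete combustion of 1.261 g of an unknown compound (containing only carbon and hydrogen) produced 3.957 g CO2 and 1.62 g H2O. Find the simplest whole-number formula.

mol C = 3.957 / 44.01 = 0.08991; mass C = 0.08991 × 12.01 = 1.080 g
mol H = 2 × (1.62 / 18.02) = 0.1798; mass H = 0.1798 × 1.008 = 0.1812 g
Divide by the smallest (0.08991 mol C): C 1.000, H 2.000
≈ 1:2 → CH2

CH2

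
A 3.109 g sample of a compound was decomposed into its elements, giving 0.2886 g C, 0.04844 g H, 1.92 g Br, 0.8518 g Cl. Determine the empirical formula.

Moles — C: 0.2886 / 12.01 = 0.02403 mol; H: 0.04844 / 1.008 = 0.04806 mol; Br: 1.92 / 79.90 = 0.02403 mol; Cl: 0.8518 / 35.45 = 0.02403 mol
Smallest is Cl at 0.02403 mol; normalising gives C 1.000, H 2.000, Br 1.000, Cl 1.000
Ratio ≈ 1:2:1:1, so the empirical formula is CH2BrCl

CH2BrCl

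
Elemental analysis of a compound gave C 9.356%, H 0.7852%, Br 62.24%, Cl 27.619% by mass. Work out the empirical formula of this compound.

CHBrCl

Assume 100 g: 9.356 g C, 0.7852 g H, 62.24 g Br, 27.619 g Cl.
C: 9.356 g ÷ 12.01 g/mol = 0.779 mol
H: 0.7852 g ÷ 1.008 g/mol = 0.779 mol
Br: 62.24 g ÷ 79.90 g/mol = 0.779 mol
Cl: 27.619 g ÷ 35.45 g/mol = 0.7791 mol
Divide by the smallest (0.779 mol H): C 1.000, H 1.000, Br 1.000, Cl 1.000
≈ 1:1:1:1 → CHBrCl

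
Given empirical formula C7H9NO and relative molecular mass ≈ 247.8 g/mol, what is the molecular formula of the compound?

C14H18N2O2

Empirical-formula mass = 123.15 g/mol
n = 247.8 / 123.15 = 2.01 ≈ 2
Molecular formula = (C7H9NO)2 = C14H18N2O2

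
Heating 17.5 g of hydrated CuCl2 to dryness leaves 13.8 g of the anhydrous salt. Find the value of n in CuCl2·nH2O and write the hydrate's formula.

CuCl2·2H2O

Mass of water lost = 17.5 − 13.8 = 3.7 g → 3.7 / 18.02 = 0.2053 mol H2O
Molar mass of CuCl2 = 134.45 g/mol → mol CuCl2 = 13.8 / 134.45 = 0.1026
n = 0.2053 / 0.1026 = 2.00 ≈ 2 → CuCl2·2H2O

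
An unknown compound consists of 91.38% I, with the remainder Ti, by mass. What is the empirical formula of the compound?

I4Ti

Assume 100 g: 91.38 g I, 8.62 g Ti.
I: 91.38 g ÷ 126.90 g/mol = 0.7201 mol
Ti: 8.62 g ÷ 47.87 g/mol = 0.1801 mol
Smallest is Ti at 0.1801 mol; normalising gives I 3.999, Ti 1.000
≈ 4:1 → I4Ti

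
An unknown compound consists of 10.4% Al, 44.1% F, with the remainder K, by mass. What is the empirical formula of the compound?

AlF6K3

Assume 100 g: 10.4 g Al, 44.1 g F, 45.5 g K.
n(Al) = 10.4/26.98 = 0.3855, n(F) = 44.1/19.00 = 2.321, n(K) = 45.5/39.10 = 1.164
Smallest is Al at 0.3855 mol; normalising gives Al 1.000, F 6.021, K 3.019
Ratio ≈ 1:6:3, so the empirical formula is AlF6K3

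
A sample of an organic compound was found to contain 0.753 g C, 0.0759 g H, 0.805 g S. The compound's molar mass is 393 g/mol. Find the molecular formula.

C15H18S6

Moles — C: 0.753 / 12.01 = 0.0627 mol; H: 0.0759 / 1.008 = 0.0753 mol; S: 0.805 / 32.07 = 0.0251 mol
Smallest is S at 0.0251 mol; normalising gives C 2.498, H 3.000, S 1.000
Multiply by 2: C 5.00, H 6.00, S 2.00 → C5H6S2
Empirical-formula mass = 130.24 g/mol
n = 393 / 130.24 = 3.02 ≈ 3
Molecular formula = (C5H6S2)×3 = C15H18S6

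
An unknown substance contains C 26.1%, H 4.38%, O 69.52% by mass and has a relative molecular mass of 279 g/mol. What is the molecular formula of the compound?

C6H12O12

Assume 100 g: 26.1 g C, 4.38 g H, 69.52 g O.
Moles — C: 26.1 / 12.01 = 2.173 mol; H: 4.38 / 1.008 = 4.345 mol; O: 69.52 / 16.00 = 4.345 mol
Ratios (÷ 2.173): C 1.000, H 1.999, O 1.999
→ CH2O2
Empirical-formula mass = 46.03 g/mol
n = 279 / 46.03 = 6.06 ≈ 6
Molecular formula = (CH2O2)×6 = C6H12O12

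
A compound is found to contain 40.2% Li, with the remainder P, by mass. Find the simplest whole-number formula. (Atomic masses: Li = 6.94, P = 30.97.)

Assume 100 g: 40.2 g Li, 59.8 g P.
Li: 40.2 g ÷ 6.94 g/mol = 5.793 mol
P: 59.8 g ÷ 30.97 g/mol = 1.931 mol
Divide by the smallest (1.931 mol P): Li 3.000, P 1.000
Ratio ≈ 3:1, so the empirical formula is Li3P

Li3P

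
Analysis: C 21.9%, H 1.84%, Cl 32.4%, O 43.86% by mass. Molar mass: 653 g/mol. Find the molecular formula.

Assume 100 g: 21.9 g C, 1.84 g H, 32.4 g Cl, 43.86 g O.
n(C) = 21.9/12.01 = 1.823, n(H) = 1.84/1.008 = 1.825, n(Cl) = 32.4/35.45 = 0.914, n(O) = 43.86/16.00 = 2.741
Divide by the smallest (0.914 mol Cl): C 1.995, H 1.997, Cl 1.000, O 2.999
Ratio ≈ 2:2:1:3, so the empirical formula is C2H2ClO3
Empirical-formula mass = 109.49 g/mol
n = 653 / 109.49 = 5.96 ≈ 6
Molecular formula = (C2H2ClO3)×6 = C12H12Cl6O18

C12H12Cl6O18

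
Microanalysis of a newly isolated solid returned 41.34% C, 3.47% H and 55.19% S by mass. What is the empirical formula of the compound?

C2H2S

Assume 100 g: 41.34 g C, 3.47 g H, 55.19 g S.
n(C) = 41.34/12.01 = 3.442, n(H) = 3.47/1.008 = 3.442, n(S) = 55.19/32.07 = 1.721
Ratios (÷ 1.721): C 2.000, H 2.000, S 1.000
≈ 2:2:1 → C2H2S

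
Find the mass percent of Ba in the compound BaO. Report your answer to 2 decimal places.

89.56%

Molar mass = 1(137.33) + 1(16.00) = 153.330 g/mol
Mass of Ba per mole = 1 × 137.33 = 137.330 g
% Ba = 137.330 / 153.330 × 100 = 89.56%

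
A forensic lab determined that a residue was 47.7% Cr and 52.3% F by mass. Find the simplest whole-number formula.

Assume 100 g: 47.7 g Cr, 52.3 g F.
Cr: 47.7 g ÷ 52.00 g/mol = 0.9173 mol
F: 52.3 g ÷ 19.00 g/mol = 2.753 mol
Ratios (÷ 0.9173): Cr 1.000, F 3.001
Ratio ≈ 1:3, so the empirical formula is CrF3

CrF3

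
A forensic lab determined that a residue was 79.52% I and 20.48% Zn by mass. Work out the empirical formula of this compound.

Assume 100 g: 79.52 g I, 20.48 g Zn.
n(I) = 79.52/126.90 = 0.6266, n(Zn) = 20.48/65.38 = 0.3132
Divide by the smallest (0.3132 mol Zn): I 2.000, Zn 1.000
→ I2Zn

I2Zn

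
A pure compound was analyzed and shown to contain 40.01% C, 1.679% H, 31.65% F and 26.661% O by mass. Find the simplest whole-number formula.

Assume 100 g: 40.01 g C, 1.679 g H, 31.65 g F, 26.661 g O.
Moles — C: 40.01 / 12.01 = 3.331 mol; H: 1.679 / 1.008 = 1.666 mol; F: 31.65 / 19.00 = 1.666 mol; O: 26.661 / 16.00 = 1.666 mol
Divide by the smallest (1.666 mol H): C 2.000, H 1.000, F 1.000, O 1.000
→ C2HFO

C2HFO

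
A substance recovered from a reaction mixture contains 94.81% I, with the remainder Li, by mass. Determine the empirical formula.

ILi

Assume 100 g: 94.81 g I, 5.19 g Li.
I: 94.81 g ÷ 126.90 g/mol = 0.7471 mol
Li: 5.19 g ÷ 6.94 g/mol = 0.7478 mol
Divide by the smallest (0.7471 mol I): I 1.000, Li 1.001
Ratio ≈ 1:1, so the empirical formula is ILi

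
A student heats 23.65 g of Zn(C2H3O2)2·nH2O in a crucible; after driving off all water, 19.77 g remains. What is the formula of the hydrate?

Mass of water lost = 23.65 − 19.77 = 3.88 g → 3.88 / 18.02 = 0.2153 mol H2O
Molar mass of Zn(C2H3O2)2 = 183.47 g/mol → mol Zn(C2H3O2)2 = 19.77 / 183.47 = 0.1078
n = 0.2153 / 0.1078 = 2.00 ≈ 2 → Zn(C2H3O2)2·2H2O

Zn(C2H3O2)2·2H2O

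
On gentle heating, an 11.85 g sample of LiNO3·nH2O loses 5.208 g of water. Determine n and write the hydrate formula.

Mass of anhydrous LiNO3 = 11.85 − 5.208 = 6.642 g
mol H2O = 5.208 / 18.02 = 0.289
Molar mass of LiNO3 = 68.95 g/mol → mol LiNO3 = 6.642 / 68.95 = 0.09633
n = 0.289 / 0.09633 = 3.00 ≈ 3 → LiNO3·3H2O

LiNO3·3H2O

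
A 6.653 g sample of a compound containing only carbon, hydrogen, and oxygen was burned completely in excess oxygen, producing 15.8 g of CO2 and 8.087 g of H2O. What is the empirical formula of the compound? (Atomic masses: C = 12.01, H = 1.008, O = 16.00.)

C4H10O

mol C = 15.8 / 44.01 = 0.3590; mass C = 0.3590 × 12.01 = 4.312 g
mol H = 2 × (8.087 / 18.02) = 0.8976; mass H = 0.8976 × 1.008 = 0.9047 g
mass O = 6.653 − (5.216) = 1.437 g → mol O = 0.08978
Divide by the smallest (0.08978 mol O): C 3.999, H 9.997, O 1.000
Ratio ≈ 4:10:1, so the empirical formula is C4H10O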